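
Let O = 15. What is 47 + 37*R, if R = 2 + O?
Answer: 676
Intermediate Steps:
R = 17 (R = 2 + 15 = 17)
47 + 37*R = 47 + 37*17 = 47 + 629 = 676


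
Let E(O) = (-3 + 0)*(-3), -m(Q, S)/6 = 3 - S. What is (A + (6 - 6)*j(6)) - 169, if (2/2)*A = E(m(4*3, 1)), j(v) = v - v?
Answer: -160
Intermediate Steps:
m(Q, S) = -18 + 6*S (m(Q, S) = -6*(3 - S) = -18 + 6*S)
j(v) = 0
E(O) = 9 (E(O) = -3*(-3) = 9)
A = 9
(A + (6 - 6)*j(6)) - 169 = (9 + (6 - 6)*0) - 169 = (9 + 0*0) - 169 = (9 + 0) - 169 = 9 - 169 = -160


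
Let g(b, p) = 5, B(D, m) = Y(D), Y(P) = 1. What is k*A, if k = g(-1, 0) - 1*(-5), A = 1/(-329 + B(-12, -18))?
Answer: -5/164 ≈ -0.030488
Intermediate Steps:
B(D, m) = 1
A = -1/328 (A = 1/(-329 + 1) = 1/(-328) = -1/328 ≈ -0.0030488)
k = 10 (k = 5 - 1*(-5) = 5 + 5 = 10)
k*A = 10*(-1/328) = -5/164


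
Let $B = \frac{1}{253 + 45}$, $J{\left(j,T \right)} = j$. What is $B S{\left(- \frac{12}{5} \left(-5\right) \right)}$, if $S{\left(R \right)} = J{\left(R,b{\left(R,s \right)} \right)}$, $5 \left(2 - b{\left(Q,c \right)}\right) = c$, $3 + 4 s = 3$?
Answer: $\frac{6}{149} \approx 0.040268$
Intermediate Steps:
$s = 0$ ($s = - \frac{3}{4} + \frac{1}{4} \cdot 3 = - \frac{3}{4} + \frac{3}{4} = 0$)
$b{\left(Q,c \right)} = 2 - \frac{c}{5}$
$S{\left(R \right)} = R$
$B = \frac{1}{298} \approx 0.0033557$
$B S{\left(- \frac{12}{5} \left(-5\right) \right)} = \frac{- \frac{12}{5} \left(-5\right)}{298} = \frac{\left(-12\right) \frac{1}{5} \left(-5\right)}{298} = \frac{\left(- \frac{12}{5}\right) \left(-5\right)}{298} = \frac{1}{298} \cdot 12 = \frac{6}{149}$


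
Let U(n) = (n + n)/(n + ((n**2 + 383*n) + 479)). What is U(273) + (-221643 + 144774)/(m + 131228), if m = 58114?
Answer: -381131673/945868480 ≈ -0.40294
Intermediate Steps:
U(n) = 2*n/(479 + n**2 + 384*n) (U(n) = (2*n)/(n + (479 + n**2 + 383*n)) = (2*n)/(479 + n**2 + 384*n) = 2*n/(479 + n**2 + 384*n))
U(273) + (-221643 + 144774)/(m + 131228) = 2*273/(479 + 273**2 + 384*273) + (-221643 + 144774)/(58114 + 131228) = 2*273/(479 + 74529 + 104832) - 76869/189342 = 2*273/179840 - 76869*1/189342 = 2*273*(1/179840) - 8541/21038 = 273/89920 - 8541/21038 = -381131673/945868480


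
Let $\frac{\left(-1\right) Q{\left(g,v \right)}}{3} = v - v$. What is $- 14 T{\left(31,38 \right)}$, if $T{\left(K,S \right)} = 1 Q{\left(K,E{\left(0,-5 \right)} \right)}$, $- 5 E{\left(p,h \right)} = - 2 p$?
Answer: $0$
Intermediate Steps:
$E{\left(p,h \right)} = \frac{2 p}{5}$ ($E{\left(p,h \right)} = - \frac{\left(-2\right) p}{5} = \frac{2 p}{5}$)
$Q{\left(g,v \right)} = 0$ ($Q{\left(g,v \right)} = - 3 \left(v - v\right) = \left(-3\right) 0 = 0$)
$T{\left(K,S \right)} = 0$ ($T{\left(K,S \right)} = 1 \cdot 0 = 0$)
$- 14 T{\left(31,38 \right)} = \left(-14\right) 0 = 0$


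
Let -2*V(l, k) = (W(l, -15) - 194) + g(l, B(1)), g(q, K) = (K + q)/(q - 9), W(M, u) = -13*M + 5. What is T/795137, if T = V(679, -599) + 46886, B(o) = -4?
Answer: 13773457/213096716 ≈ 0.064635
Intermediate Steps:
W(M, u) = 5 - 13*M
g(q, K) = (K + q)/(-9 + q)
V(l, k) = 189/2 + 13*l/2 - (-4 + l)/(2*(-9 + l)) (V(l, k) = -(((5 - 13*l) - 194) + (-4 + l)/(-9 + l))/2 = -((-189 - 13*l) + (-4 + l)/(-9 + l))/2 = -(-189 - 13*l + (-4 + l)/(-9 + l))/2 = 189/2 + 13*l/2 - (-4 + l)/(2*(-9 + l)))
T = 13773457/268 (T = (-1697 + 13*679**2 + 71*679)/(2*(-9 + 679)) + 46886 = (1/2)*(-1697 + 13*461041 + 48209)/670 + 46886 = (1/2)*(1/670)*(-1697 + 5993533 + 48209) + 46886 = (1/2)*(1/670)*6040045 + 46886 = 1208009/268 + 46886 = 13773457/268 ≈ 51394.)
T/795137 = (13773457/268)/795137 = (13773457/268)*(1/795137) = 13773457/213096716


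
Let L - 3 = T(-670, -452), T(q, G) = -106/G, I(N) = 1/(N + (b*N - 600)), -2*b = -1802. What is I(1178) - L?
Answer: -388144805/120001028 ≈ -3.2345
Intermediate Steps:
b = 901 (b = -½*(-1802) = 901)
I(N) = 1/(-600 + 902*N) (I(N) = 1/(N + (901*N - 600)) = 1/(N + (-600 + 901*N)) = 1/(-600 + 902*N))
L = 731/226 (L = 3 - 106/(-452) = 3 - 106*(-1/452) = 3 + 53/226 = 731/226 ≈ 3.2345)
I(1178) - L = 1/(2*(-300 + 451*1178)) - 1*731/226 = 1/(2*(-300 + 531278)) - 731/226 = (½)/530978 - 731/226 = (½)*(1/530978) - 731/226 = 1/1061956 - 731/226 = -388144805/120001028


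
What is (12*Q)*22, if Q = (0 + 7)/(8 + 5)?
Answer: 1848/13 ≈ 142.15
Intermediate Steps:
Q = 7/13 ≈ 0.53846
(12*Q)*22 = (12*(7/13))*22 = (84/13)*22 = 1848/13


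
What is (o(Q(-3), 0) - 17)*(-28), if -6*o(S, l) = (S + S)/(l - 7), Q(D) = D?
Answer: 480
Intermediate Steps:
o(S, l) = -S/(3*(-7 + l)) (o(S, l) = -(S + S)/(6*(l - 7)) = -2*S/(6*(-7 + l)) = -S/(3*(-7 + l)))
(o(Q(-3), 0) - 17)*(-28) = (-1*(-3)/(-21 + 3*0) - 17)*(-28) = (-1*(-3)/(-21 + 0) - 17)*(-28) = (-1*(-3)/(-21) - 17)*(-28) = (-1*(-3)*(-1/21) - 17)*(-28) = (-1/7 - 17)*(-28) = -120/7*(-28) = 480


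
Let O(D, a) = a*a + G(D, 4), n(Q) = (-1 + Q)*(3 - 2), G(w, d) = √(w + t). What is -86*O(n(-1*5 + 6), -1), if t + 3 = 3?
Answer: -86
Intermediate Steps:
t = 0 (t = -3 + 3 = 0)
G(w, d) = √w (G(w, d) = √(w + 0) = √w)
n(Q) = -1 + Q (n(Q) = (-1 + Q)*1 = -1 + Q)
O(D, a) = √D + a² (O(D, a) = a*a + √D = a² + √D = √D + a²)
-86*O(n(-1*5 + 6), -1) = -86*(√(-1 + (-1*5 + 6)) + (-1)²) = -86*(√(-1 + (-5 + 6)) + 1) = -86*(√(-1 + 1) + 1) = -86*(√0 + 1) = -86*(0 + 1) = -86*1 = -86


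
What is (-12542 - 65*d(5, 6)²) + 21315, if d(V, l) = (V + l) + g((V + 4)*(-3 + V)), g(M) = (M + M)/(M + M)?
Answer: -587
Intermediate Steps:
g(M) = 1 (g(M) = (2*M)/((2*M)) = (2*M)*(1/(2*M)) = 1)
d(V, l) = 1 + V + l (d(V, l) = (V + l) + 1 = 1 + V + l)
(-12542 - 65*d(5, 6)²) + 21315 = (-12542 - 65*(1 + 5 + 6)²) + 21315 = (-12542 - 65*12²) + 21315 = (-12542 - 65*144) + 21315 = (-12542 - 9360) + 21315 = -21902 + 21315 = -587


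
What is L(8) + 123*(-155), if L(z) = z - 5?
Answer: -19062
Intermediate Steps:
L(z) = -5 + z
L(8) + 123*(-155) = (-5 + 8) + 123*(-155) = 3 - 19065 = -19062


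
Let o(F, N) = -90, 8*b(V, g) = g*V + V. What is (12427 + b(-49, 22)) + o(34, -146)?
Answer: 97569/8 ≈ 12196.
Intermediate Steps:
b(V, g) = V/8 + V*g/8 (b(V, g) = (g*V + V)/8 = (V*g + V)/8 = (V + V*g)/8 = V/8 + V*g/8)
(12427 + b(-49, 22)) + o(34, -146) = (12427 + (⅛)*(-49)*(1 + 22)) - 90 = (12427 + (⅛)*(-49)*23) - 90 = (12427 - 1127/8) - 90 = 98289/8 - 90 = 97569/8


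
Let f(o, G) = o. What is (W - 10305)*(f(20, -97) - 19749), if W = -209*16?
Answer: 269281121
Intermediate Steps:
W = -3344
(W - 10305)*(f(20, -97) - 19749) = (-3344 - 10305)*(20 - 19749) = -13649*(-19729) = 269281121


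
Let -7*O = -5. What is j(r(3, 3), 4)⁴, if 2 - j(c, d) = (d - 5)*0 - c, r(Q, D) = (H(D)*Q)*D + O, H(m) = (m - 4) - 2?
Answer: 835210000/2401 ≈ 3.4786e+5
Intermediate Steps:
O = 5/7 (O = -⅐*(-5) = 5/7 ≈ 0.71429)
H(m) = -6 + m (H(m) = (-4 + m) - 2 = -6 + m)
r(Q, D) = 5/7 + D*Q*(-6 + D) (r(Q, D) = ((-6 + D)*Q)*D + 5/7 = (Q*(-6 + D))*D + 5/7 = D*Q*(-6 + D) + 5/7 = 5/7 + D*Q*(-6 + D))
j(c, d) = 2 + c (j(c, d) = 2 - ((d - 5)*0 - c) = 2 - ((-5 + d)*0 - c) = 2 - (0 - c) = 2 - (-1)*c = 2 + c)
j(r(3, 3), 4)⁴ = (2 + (5/7 + 3*3*(-6 + 3)))⁴ = (2 + (5/7 + 3*3*(-3)))⁴ = (2 + (5/7 - 27))⁴ = (2 - 184/7)⁴ = (-170/7)⁴ = 835210000/2401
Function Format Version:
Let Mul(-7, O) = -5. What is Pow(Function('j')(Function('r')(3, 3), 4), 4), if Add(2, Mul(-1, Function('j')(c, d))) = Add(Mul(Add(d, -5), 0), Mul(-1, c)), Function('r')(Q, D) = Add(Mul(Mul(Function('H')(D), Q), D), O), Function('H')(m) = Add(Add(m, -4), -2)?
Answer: Rational(835210000, 2401) ≈ 3.4786e+5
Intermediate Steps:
O = Rational(5, 7) (O = Mul(Rational(-1, 7), -5) = Rational(5, 7) ≈ 0.71429)
Function('H')(m) = Add(-6, m) (Function('H')(m) = Add(Add(-4, m), -2) = Add(-6, m))
Function('r')(Q, D) = Add(Rational(5, 7), Mul(D, Q, Add(-6, D))) (Function('r')(Q, D) = Add(Mul(Mul(Add(-6, D), Q), D), Rational(5, 7)) = Add(Mul(Mul(Q, Add(-6, D)), D), Rational(5, 7)) = Add(Mul(D, Q, Add(-6, D)), Rational(5, 7)) = Add(Rational(5, 7), Mul(D, Q, Add(-6, D))))
Function('j')(c, d) = Add(2, c) (Function('j')(c, d) = Add(2, Mul(-1, Add(Mul(Add(d, -5), 0), Mul(-1, c)))) = Add(2, Mul(-1, Add(Mul(Add(-5, d), 0), Mul(-1, c)))) = Add(2, Mul(-1, Add(0, Mul(-1, c)))) = Add(2, Mul(-1, Mul(-1, c))) = Add(2, c))
Pow(Function('j')(Function('r')(3, 3), 4), 4) = Pow(Add(2, Add(Rational(5, 7), Mul(3, 3, Add(-6, 3)))), 4) = Pow(Add(2, Add(Rational(5, 7), Mul(3, 3, -3))), 4) = Pow(Add(2, Add(Rational(5, 7), -27)), 4) = Pow(Add(2, Rational(-184, 7)), 4) = Pow(Rational(-170, 7), 4) = Rational(835210000, 2401)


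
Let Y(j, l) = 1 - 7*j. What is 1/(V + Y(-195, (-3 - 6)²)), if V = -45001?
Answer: -1/43635 ≈ -2.2917e-5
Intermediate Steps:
1/(V + Y(-195, (-3 - 6)²)) = 1/(-45001 + (1 - 7*(-195))) = 1/(-45001 + (1 + 1365)) = 1/(-45001 + 1366) = 1/(-43635) = -1/43635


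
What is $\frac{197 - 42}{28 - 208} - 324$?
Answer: $- \frac{11695}{36} \approx -324.86$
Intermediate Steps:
$\frac{197 - 42}{28 - 208} - 324 = \frac{197 - 42}{-180} - 324 = 155 \left(- \frac{1}{180}\right) - 324 = - \frac{31}{36} - 324 = - \frac{11695}{36}$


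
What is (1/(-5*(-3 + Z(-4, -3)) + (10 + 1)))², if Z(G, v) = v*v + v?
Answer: 1/16 ≈ 0.062500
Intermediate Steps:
Z(G, v) = v + v² (Z(G, v) = v² + v = v + v²)
(1/(-5*(-3 + Z(-4, -3)) + (10 + 1)))² = (1/(-5*(-3 - 3*(1 - 3)) + (10 + 1)))² = (1/(-5*(-3 - 3*(-2)) + 11))² = (1/(-5*(-3 + 6) + 11))² = (1/(-5*3 + 11))² = (1/(-15 + 11))² = (1/(-4))² = (-¼)² = 1/16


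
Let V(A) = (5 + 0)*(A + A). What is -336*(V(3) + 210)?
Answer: -80640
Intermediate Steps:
V(A) = 10*A (V(A) = 5*(2*A) = 10*A)
-336*(V(3) + 210) = -336*(10*3 + 210) = -336*(30 + 210) = -336*240 = -80640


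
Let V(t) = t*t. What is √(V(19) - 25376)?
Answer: I*√25015 ≈ 158.16*I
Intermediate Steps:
V(t) = t²
√(V(19) - 25376) = √(19² - 25376) = √(361 - 25376) = √(-25015) = I*√25015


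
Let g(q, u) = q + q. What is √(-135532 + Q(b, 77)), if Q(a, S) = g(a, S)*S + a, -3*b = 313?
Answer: I*√1365333/3 ≈ 389.49*I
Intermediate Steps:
b = -313/3 (b = -⅓*313 = -313/3 ≈ -104.33)
g(q, u) = 2*q
Q(a, S) = a + 2*S*a (Q(a, S) = (2*a)*S + a = 2*S*a + a = a + 2*S*a)
√(-135532 + Q(b, 77)) = √(-135532 - 313*(1 + 2*77)/3) = √(-135532 - 313*(1 + 154)/3) = √(-135532 - 313/3*155) = √(-135532 - 48515/3) = √(-455111/3) = I*√1365333/3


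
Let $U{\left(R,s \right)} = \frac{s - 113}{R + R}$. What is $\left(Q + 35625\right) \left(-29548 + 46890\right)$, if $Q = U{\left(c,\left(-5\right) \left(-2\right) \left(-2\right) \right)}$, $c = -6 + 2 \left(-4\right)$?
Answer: $\frac{1235782249}{2} \approx 6.1789 \cdot 10^{8}$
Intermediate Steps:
$c = -14$ ($c = -6 - 8 = -14$)
$U{\left(R,s \right)} = \frac{-113 + s}{2 R}$
$Q = \frac{19}{4}$ ($Q = \frac{-113 + \left(-5\right) \left(-2\right) \left(-2\right)}{2 \left(-14\right)} = \frac{1}{2} \left(- \frac{1}{14}\right) \left(-113 + 10 \left(-2\right)\right) = \frac{1}{2} \left(- \frac{1}{14}\right) \left(-113 - 20\right) = \frac{1}{2} \left(- \frac{1}{14}\right) \left(-133\right) = \frac{19}{4} \approx 4.75$)
$\left(Q + 35625\right) \left(-29548 + 46890\right) = \left(\frac{19}{4} + 35625\right) \left(-29548 + 46890\right) = \frac{142519}{4} \cdot 17342 = \frac{1235782249}{2}$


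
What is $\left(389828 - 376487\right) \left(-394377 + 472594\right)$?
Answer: $1043492997$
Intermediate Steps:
$\left(389828 - 376487\right) \left(-394377 + 472594\right) = 13341 \cdot 78217 = 1043492997$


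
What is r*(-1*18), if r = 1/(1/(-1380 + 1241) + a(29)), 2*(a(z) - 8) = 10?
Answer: -417/301 ≈ -1.3854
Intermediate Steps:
a(z) = 13 (a(z) = 8 + (½)*10 = 8 + 5 = 13)
r = 139/1806 (r = 1/(1/(-1380 + 1241) + 13) = 1/(1/(-139) + 13) = 1/(-1/139 + 13) = 1/(1806/139) = 139/1806 ≈ 0.076966)
r*(-1*18) = 139*(-1*18)/1806 = (139/1806)*(-18) = -417/301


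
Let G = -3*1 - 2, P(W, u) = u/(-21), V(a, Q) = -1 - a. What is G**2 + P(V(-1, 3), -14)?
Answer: 77/3 ≈ 25.667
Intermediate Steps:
P(W, u) = -u/21 (P(W, u) = u*(-1/21) = -u/21)
G = -5 (G = -3 - 2 = -5)
G**2 + P(V(-1, 3), -14) = (-5)**2 - 1/21*(-14) = 25 + 2/3 = 77/3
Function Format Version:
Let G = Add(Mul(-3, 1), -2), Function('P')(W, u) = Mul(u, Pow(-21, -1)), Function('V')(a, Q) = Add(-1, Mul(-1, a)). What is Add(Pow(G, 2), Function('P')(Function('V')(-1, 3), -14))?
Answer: Rational(77, 3) ≈ 25.667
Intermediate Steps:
Function('P')(W, u) = Mul(Rational(-1, 21), u) (Function('P')(W, u) = Mul(u, Rational(-1, 21)) = Mul(Rational(-1, 21), u))
G = -5 (G = Add(-3, -2) = -5)
Add(Pow(G, 2), Function('P')(Function('V')(-1, 3), -14)) = Add(Pow(-5, 2), Mul(Rational(-1, 21), -14)) = Add(25, Rational(2, 3)) = Rational(77, 3)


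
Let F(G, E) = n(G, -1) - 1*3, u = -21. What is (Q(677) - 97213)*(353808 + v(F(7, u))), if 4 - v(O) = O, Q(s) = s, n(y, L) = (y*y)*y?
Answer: -34122772992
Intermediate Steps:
n(y, L) = y³ (n(y, L) = y²*y = y³)
F(G, E) = -3 + G³ (F(G, E) = G³ - 1*3 = G³ - 3 = -3 + G³)
v(O) = 4 - O
(Q(677) - 97213)*(353808 + v(F(7, u))) = (677 - 97213)*(353808 + (4 - (-3 + 7³))) = -96536*(353808 + (4 - (-3 + 343))) = -96536*(353808 + (4 - 1*340)) = -96536*(353808 + (4 - 340)) = -96536*(353808 - 336) = -96536*353472 = -34122772992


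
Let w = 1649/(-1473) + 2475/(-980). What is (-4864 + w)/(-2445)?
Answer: 1405328051/705891060 ≈ 1.9909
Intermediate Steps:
w = -1052339/288708 (w = 1649*(-1/1473) + 2475*(-1/980) = -1649/1473 - 495/196 = -1052339/288708 ≈ -3.6450)
(-4864 + w)/(-2445) = (-4864 - 1052339/288708)/(-2445) = -1405328051/288708*(-1/2445) = 1405328051/705891060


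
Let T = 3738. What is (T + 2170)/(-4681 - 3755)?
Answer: -1477/2109 ≈ -0.70033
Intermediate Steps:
(T + 2170)/(-4681 - 3755) = (3738 + 2170)/(-4681 - 3755) = 5908/(-8436) = 5908*(-1/8436) = -1477/2109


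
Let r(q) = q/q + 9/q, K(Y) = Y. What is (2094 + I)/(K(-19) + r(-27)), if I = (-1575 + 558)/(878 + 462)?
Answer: -8414829/73700 ≈ -114.18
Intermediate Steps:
I = -1017/1340 ≈ -0.75896
r(q) = 1 + 9/q
(2094 + I)/(K(-19) + r(-27)) = (2094 - 1017/1340)/(-19 + (9 - 27)/(-27)) = 2804943/(1340*(-19 - 1/27*(-18))) = 2804943/(1340*(-19 + ⅔)) = 2804943/(1340*(-55/3)) = (2804943/1340)*(-3/55) = -8414829/73700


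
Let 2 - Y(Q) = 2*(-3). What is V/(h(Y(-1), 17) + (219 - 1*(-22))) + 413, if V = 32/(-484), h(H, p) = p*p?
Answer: 13242841/32065 ≈ 413.00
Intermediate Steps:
Y(Q) = 8 (Y(Q) = 2 - 2*(-3) = 2 - 1*(-6) = 2 + 6 = 8)
h(H, p) = p²
V = -8/121 (V = 32*(-1/484) = -8/121 ≈ -0.066116)
V/(h(Y(-1), 17) + (219 - 1*(-22))) + 413 = -8/(121*(17² + (219 - 1*(-22)))) + 413 = -8/(121*(289 + (219 + 22))) + 413 = -8/(121*(289 + 241)) + 413 = -8/121/530 + 413 = -8/121*1/530 + 413 = -4/32065 + 413 = 13242841/32065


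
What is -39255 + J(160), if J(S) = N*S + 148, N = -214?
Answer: -73347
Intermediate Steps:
J(S) = 148 - 214*S (J(S) = -214*S + 148 = 148 - 214*S)
-39255 + J(160) = -39255 + (148 - 214*160) = -39255 + (148 - 34240) = -39255 - 34092 = -73347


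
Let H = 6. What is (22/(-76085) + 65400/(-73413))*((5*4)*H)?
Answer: -13273530896/124125069 ≈ -106.94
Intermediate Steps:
(22/(-76085) + 65400/(-73413))*((5*4)*H) = (22/(-76085) + 65400/(-73413))*((5*4)*6) = (22*(-1/76085) + 65400*(-1/73413))*(20*6) = (-22/76085 - 21800/24471)*120 = -1659191362/1861876035*120 = -13273530896/124125069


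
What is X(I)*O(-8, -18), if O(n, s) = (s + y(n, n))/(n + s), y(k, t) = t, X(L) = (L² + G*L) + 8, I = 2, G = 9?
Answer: 30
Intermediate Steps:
X(L) = 8 + L² + 9*L (X(L) = (L² + 9*L) + 8 = 8 + L² + 9*L)
O(n, s) = 1 (O(n, s) = (s + n)/(n + s) = (n + s)/(n + s) = 1)
X(I)*O(-8, -18) = (8 + 2² + 9*2)*1 = (8 + 4 + 18)*1 = 30*1 = 30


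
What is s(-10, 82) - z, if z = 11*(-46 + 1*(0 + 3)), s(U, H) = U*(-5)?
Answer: 523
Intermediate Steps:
s(U, H) = -5*U
z = -473 (z = 11*(-46 + 1*3) = 11*(-46 + 3) = 11*(-43) = -473)
s(-10, 82) - z = -5*(-10) - 1*(-473) = 50 + 473 = 523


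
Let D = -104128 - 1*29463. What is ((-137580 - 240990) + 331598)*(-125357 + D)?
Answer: 12163305456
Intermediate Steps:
D = -133591 (D = -104128 - 29463 = -133591)
((-137580 - 240990) + 331598)*(-125357 + D) = ((-137580 - 240990) + 331598)*(-125357 - 133591) = (-378570 + 331598)*(-258948) = -46972*(-258948) = 12163305456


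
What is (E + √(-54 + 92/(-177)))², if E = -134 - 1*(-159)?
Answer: 100975/177 + 250*I*√68322/177 ≈ 570.48 + 369.19*I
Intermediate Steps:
E = 25 (E = -134 + 159 = 25)
(E + √(-54 + 92/(-177)))² = (25 + √(-54 + 92/(-177)))² = (25 + √(-54 + 92*(-1/177)))² = (25 + √(-54 - 92/177))² = (25 + √(-9650/177))² = (25 + 5*I*√68322/177)²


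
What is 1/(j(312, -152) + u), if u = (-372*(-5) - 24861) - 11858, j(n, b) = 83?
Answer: -1/34776 ≈ -2.8755e-5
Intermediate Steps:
u = -34859 (u = (1860 - 24861) - 11858 = -23001 - 11858 = -34859)
1/(j(312, -152) + u) = 1/(83 - 34859) = 1/(-34776) = -1/34776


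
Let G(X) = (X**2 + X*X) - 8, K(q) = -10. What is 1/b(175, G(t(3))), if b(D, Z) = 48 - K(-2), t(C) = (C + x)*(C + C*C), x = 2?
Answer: 1/58 ≈ 0.017241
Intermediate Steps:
t(C) = (2 + C)*(C + C**2) (t(C) = (C + 2)*(C + C*C) = (2 + C)*(C + C**2))
G(X) = -8 + 2*X**2 (G(X) = (X**2 + X**2) - 8 = 2*X**2 - 8 = -8 + 2*X**2)
b(D, Z) = 58 (b(D, Z) = 48 - 1*(-10) = 48 + 10 = 58)
1/b(175, G(t(3))) = 1/58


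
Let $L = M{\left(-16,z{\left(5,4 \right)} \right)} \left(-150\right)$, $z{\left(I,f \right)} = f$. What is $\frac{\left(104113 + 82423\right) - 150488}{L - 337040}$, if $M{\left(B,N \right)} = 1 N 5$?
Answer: $- \frac{4506}{42505} \approx -0.10601$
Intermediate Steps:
$M{\left(B,N \right)} = 5 N$ ($M{\left(B,N \right)} = N 5 = 5 N$)
$L = -3000$ ($L = 5 \cdot 4 \left(-150\right) = 20 \left(-150\right) = -3000$)
$\frac{\left(104113 + 82423\right) - 150488}{L - 337040} = \frac{\left(104113 + 82423\right) - 150488}{-3000 - 337040} = \frac{186536 - 150488}{-340040} = 36048 \left(- \frac{1}{340040}\right) = - \frac{4506}{42505}$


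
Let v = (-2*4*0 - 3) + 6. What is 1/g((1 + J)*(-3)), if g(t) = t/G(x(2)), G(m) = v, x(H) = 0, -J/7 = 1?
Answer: ⅙ ≈ 0.16667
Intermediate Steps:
J = -7 (J = -7*1 = -7)
v = 3 (v = (-8*0 - 3) + 6 = (0 - 3) + 6 = -3 + 6 = 3)
G(m) = 3
g(t) = t/3
1/g((1 + J)*(-3)) = 1/(((1 - 7)*(-3))/3) = 1/((-6*(-3))/3) = 1/((⅓)*18) = 1/6 = ⅙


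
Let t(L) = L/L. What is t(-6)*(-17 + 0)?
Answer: -17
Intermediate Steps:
t(L) = 1
t(-6)*(-17 + 0) = 1*(-17 + 0) = 1*(-17) = -17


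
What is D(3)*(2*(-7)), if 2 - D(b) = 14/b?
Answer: 112/3 ≈ 37.333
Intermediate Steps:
D(b) = 2 - 14/b
D(3)*(2*(-7)) = (2 - 14/3)*(2*(-7)) = (2 - 14*⅓)*(-14) = (2 - 14/3)*(-14) = -8/3*(-14) = 112/3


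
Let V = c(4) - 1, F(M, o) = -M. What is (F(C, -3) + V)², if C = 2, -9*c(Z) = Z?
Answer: 961/81 ≈ 11.864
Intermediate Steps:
c(Z) = -Z/9
V = -13/9 (V = -⅑*4 - 1 = -4/9 - 1 = -13/9 ≈ -1.4444)
(F(C, -3) + V)² = (-1*2 - 13/9)² = (-2 - 13/9)² = (-31/9)² = 961/81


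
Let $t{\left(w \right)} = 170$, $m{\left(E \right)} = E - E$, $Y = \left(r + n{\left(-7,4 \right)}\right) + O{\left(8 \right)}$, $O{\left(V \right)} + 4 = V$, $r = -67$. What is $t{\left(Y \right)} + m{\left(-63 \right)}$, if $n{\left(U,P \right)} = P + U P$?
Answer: $170$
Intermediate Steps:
$n{\left(U,P \right)} = P + P U$
$O{\left(V \right)} = -4 + V$
$Y = -87$ ($Y = \left(-67 + 4 \left(1 - 7\right)\right) + \left(-4 + 8\right) = \left(-67 + 4 \left(-6\right)\right) + 4 = \left(-67 - 24\right) + 4 = -91 + 4 = -87$)
$m{\left(E \right)} = 0$
$t{\left(Y \right)} + m{\left(-63 \right)} = 170 + 0 = 170$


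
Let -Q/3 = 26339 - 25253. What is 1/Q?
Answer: -1/3258 ≈ -0.00030694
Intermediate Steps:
Q = -3258 (Q = -3*(26339 - 25253) = -3*1086 = -3258)
1/Q = 1/(-3258) = -1/3258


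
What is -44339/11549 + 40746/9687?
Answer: 13687887/37291721 ≈ 0.36705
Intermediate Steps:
-44339/11549 + 40746/9687 = -44339*1/11549 + 40746*(1/9687) = -44339/11549 + 13582/3229 = 13687887/37291721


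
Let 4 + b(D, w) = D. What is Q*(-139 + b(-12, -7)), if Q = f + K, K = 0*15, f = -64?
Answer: 9920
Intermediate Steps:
b(D, w) = -4 + D
K = 0
Q = -64 (Q = -64 + 0 = -64)
Q*(-139 + b(-12, -7)) = -64*(-139 + (-4 - 12)) = -64*(-139 - 16) = -64*(-155) = 9920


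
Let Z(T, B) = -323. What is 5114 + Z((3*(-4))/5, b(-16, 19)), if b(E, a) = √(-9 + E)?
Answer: 4791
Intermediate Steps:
5114 + Z((3*(-4))/5, b(-16, 19)) = 5114 - 323 = 4791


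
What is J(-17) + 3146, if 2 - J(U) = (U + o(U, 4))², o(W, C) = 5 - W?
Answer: 3123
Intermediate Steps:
J(U) = -23 (J(U) = 2 - (U + (5 - U))² = 2 - 1*5² = 2 - 1*25 = 2 - 25 = -23)
J(-17) + 3146 = -23 + 3146 = 3123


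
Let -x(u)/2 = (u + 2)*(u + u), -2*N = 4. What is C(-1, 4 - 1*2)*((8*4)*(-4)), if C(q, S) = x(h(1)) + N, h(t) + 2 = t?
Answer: -256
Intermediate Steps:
h(t) = -2 + t
N = -2 (N = -½*4 = -2)
x(u) = -4*u*(2 + u) (x(u) = -2*(u + 2)*(u + u) = -2*(2 + u)*2*u = -4*u*(2 + u))
C(q, S) = 2 (C(q, S) = -4*(-2 + 1)*(2 + (-2 + 1)) - 2 = -4*(-1)*(2 - 1) - 2 = -4*(-1)*1 - 2 = 4 - 2 = 2)
C(-1, 4 - 1*2)*((8*4)*(-4)) = 2*((8*4)*(-4)) = 2*(32*(-4)) = 2*(-128) = -256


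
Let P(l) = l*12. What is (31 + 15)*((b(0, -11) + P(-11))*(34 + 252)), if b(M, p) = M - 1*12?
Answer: -1894464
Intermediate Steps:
P(l) = 12*l
b(M, p) = -12 + M (b(M, p) = M - 12 = -12 + M)
(31 + 15)*((b(0, -11) + P(-11))*(34 + 252)) = (31 + 15)*(((-12 + 0) + 12*(-11))*(34 + 252)) = 46*((-12 - 132)*286) = 46*(-144*286) = 46*(-41184) = -1894464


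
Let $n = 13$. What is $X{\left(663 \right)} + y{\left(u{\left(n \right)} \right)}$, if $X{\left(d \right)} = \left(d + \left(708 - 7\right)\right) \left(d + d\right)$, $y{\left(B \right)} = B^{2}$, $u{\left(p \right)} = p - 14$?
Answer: $1808665$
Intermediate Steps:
$u{\left(p \right)} = -14 + p$ ($u{\left(p \right)} = p - 14 = -14 + p$)
$X{\left(d \right)} = 2 d \left(701 + d\right)$ ($X{\left(d \right)} = \left(d + 701\right) 2 d = \left(701 + d\right) 2 d = 2 d \left(701 + d\right)$)
$X{\left(663 \right)} + y{\left(u{\left(n \right)} \right)} = 2 \cdot 663 \left(701 + 663\right) + \left(-14 + 13\right)^{2} = 2 \cdot 663 \cdot 1364 + \left(-1\right)^{2} = 1808664 + 1 = 1808665$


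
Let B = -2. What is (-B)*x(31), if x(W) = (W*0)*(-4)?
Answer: 0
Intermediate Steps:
x(W) = 0 (x(W) = 0*(-4) = 0)
(-B)*x(31) = -1*(-2)*0 = 2*0 = 0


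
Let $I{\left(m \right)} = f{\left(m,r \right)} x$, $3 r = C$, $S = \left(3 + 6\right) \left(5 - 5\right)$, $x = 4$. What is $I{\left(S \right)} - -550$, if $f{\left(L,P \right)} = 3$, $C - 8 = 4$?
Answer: $562$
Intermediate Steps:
$C = 12$ ($C = 8 + 4 = 12$)
$S = 0$ ($S = 9 \cdot 0 = 0$)
$r = 4$ ($r = \frac{1}{3} \cdot 12 = 4$)
$I{\left(m \right)} = 12$ ($I{\left(m \right)} = 3 \cdot 4 = 12$)
$I{\left(S \right)} - -550 = 12 - -550 = 12 + 550 = 562$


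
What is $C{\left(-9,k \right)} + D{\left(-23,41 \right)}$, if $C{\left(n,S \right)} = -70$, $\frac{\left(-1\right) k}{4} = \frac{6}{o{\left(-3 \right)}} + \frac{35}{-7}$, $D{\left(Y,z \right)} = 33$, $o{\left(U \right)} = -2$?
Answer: $-37$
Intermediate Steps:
$k = 32$ ($k = - 4 \left(\frac{6}{-2} + \frac{35}{-7}\right) = - 4 \left(6 \left(- \frac{1}{2}\right) + 35 \left(- \frac{1}{7}\right)\right) = - 4 \left(-3 - 5\right) = \left(-4\right) \left(-8\right) = 32$)
$C{\left(-9,k \right)} + D{\left(-23,41 \right)} = -70 + 33 = -37$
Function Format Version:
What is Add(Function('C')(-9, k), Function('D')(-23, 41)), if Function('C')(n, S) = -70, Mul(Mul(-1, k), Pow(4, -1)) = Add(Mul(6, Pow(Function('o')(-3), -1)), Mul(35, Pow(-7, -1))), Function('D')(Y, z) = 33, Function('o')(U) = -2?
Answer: -37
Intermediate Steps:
k = 32 (k = Mul(-4, Add(Mul(6, Pow(-2, -1)), Mul(35, Pow(-7, -1)))) = Mul(-4, Add(Mul(6, Rational(-1, 2)), Mul(35, Rational(-1, 7)))) = Mul(-4, Add(-3, -5)) = Mul(-4, -8) = 32)
Add(Function('C')(-9, k), Function('D')(-23, 41)) = Add(-70, 33) = -37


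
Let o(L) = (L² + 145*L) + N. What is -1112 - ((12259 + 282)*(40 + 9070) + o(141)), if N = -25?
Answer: -114289923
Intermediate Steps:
o(L) = -25 + L² + 145*L (o(L) = (L² + 145*L) - 25 = -25 + L² + 145*L)
-1112 - ((12259 + 282)*(40 + 9070) + o(141)) = -1112 - ((12259 + 282)*(40 + 9070) + (-25 + 141² + 145*141)) = -1112 - (12541*9110 + (-25 + 19881 + 20445)) = -1112 - (114248510 + 40301) = -1112 - 1*114288811 = -1112 - 114288811 = -114289923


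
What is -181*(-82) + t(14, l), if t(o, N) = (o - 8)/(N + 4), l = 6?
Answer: 74213/5 ≈ 14843.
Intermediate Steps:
t(o, N) = (-8 + o)/(4 + N)
-181*(-82) + t(14, l) = -181*(-82) + (-8 + 14)/(4 + 6) = 14842 + 6/10 = 14842 + (⅒)*6 = 14842 + ⅗ = 74213/5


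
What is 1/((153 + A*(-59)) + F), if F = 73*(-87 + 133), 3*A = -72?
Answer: 1/4927 ≈ 0.00020296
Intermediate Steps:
A = -24 (A = (⅓)*(-72) = -24)
F = 3358 (F = 73*46 = 3358)
1/((153 + A*(-59)) + F) = 1/((153 - 24*(-59)) + 3358) = 1/((153 + 1416) + 3358) = 1/(1569 + 3358) = 1/4927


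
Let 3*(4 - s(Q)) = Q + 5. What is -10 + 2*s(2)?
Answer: -20/3 ≈ -6.6667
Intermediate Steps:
s(Q) = 7/3 - Q/3 (s(Q) = 4 - (Q + 5)/3 = 4 - (5 + Q)/3 = 4 + (-5/3 - Q/3) = 7/3 - Q/3)
-10 + 2*s(2) = -10 + 2*(7/3 - ⅓*2) = -10 + 2*(7/3 - ⅔) = -10 + 2*(5/3) = -10 + 10/3 = -20/3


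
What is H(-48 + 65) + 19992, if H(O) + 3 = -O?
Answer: 19972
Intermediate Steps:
H(O) = -3 - O
H(-48 + 65) + 19992 = (-3 - (-48 + 65)) + 19992 = (-3 - 1*17) + 19992 = (-3 - 17) + 19992 = -20 + 19992 = 19972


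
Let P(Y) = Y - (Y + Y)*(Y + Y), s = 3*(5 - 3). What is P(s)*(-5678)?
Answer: 783564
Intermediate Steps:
s = 6 (s = 3*2 = 6)
P(Y) = Y - 4*Y² (P(Y) = Y - 2*Y*2*Y = Y - 4*Y²)
P(s)*(-5678) = (6*(1 - 4*6))*(-5678) = (6*(1 - 24))*(-5678) = (6*(-23))*(-5678) = -138*(-5678) = 783564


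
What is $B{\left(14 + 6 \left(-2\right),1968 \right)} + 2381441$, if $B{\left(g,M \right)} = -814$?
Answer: $2380627$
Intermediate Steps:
$B{\left(14 + 6 \left(-2\right),1968 \right)} + 2381441 = -814 + 2381441 = 2380627$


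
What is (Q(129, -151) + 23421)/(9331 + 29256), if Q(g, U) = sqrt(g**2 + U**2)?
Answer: 23421/38587 + sqrt(39442)/38587 ≈ 0.61211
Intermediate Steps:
Q(g, U) = sqrt(U**2 + g**2)
(Q(129, -151) + 23421)/(9331 + 29256) = (sqrt((-151)**2 + 129**2) + 23421)/(9331 + 29256) = (sqrt(22801 + 16641) + 23421)/38587 = (sqrt(39442) + 23421)*(1/38587) = (23421 + sqrt(39442))*(1/38587) = 23421/38587 + sqrt(39442)/38587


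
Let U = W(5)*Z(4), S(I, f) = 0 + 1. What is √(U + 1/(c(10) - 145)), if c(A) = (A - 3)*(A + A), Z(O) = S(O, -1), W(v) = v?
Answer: 2*√30/5 ≈ 2.1909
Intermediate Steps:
S(I, f) = 1
Z(O) = 1
c(A) = 2*A*(-3 + A) (c(A) = (-3 + A)*(2*A) = 2*A*(-3 + A))
U = 5 (U = 5*1 = 5)
√(U + 1/(c(10) - 145)) = √(5 + 1/(2*10*(-3 + 10) - 145)) = √(5 + 1/(2*10*7 - 145)) = √(5 + 1/(140 - 145)) = √(5 + 1/(-5)) = √(5 - ⅕) = √(24/5) = 2*√30/5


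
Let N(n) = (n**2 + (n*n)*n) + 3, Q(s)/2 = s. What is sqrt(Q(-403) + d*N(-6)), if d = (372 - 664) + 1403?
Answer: I*sqrt(197453) ≈ 444.36*I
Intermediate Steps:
d = 1111 (d = -292 + 1403 = 1111)
Q(s) = 2*s
N(n) = 3 + n**2 + n**3 (N(n) = (n**2 + n**2*n) + 3 = (n**2 + n**3) + 3 = 3 + n**2 + n**3)
sqrt(Q(-403) + d*N(-6)) = sqrt(2*(-403) + 1111*(3 + (-6)**2 + (-6)**3)) = sqrt(-806 + 1111*(3 + 36 - 216)) = sqrt(-806 + 1111*(-177)) = sqrt(-806 - 196647) = sqrt(-197453) = I*sqrt(197453)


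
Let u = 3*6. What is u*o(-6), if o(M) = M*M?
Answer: 648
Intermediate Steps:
o(M) = M**2
u = 18
u*o(-6) = 18*(-6)**2 = 18*36 = 648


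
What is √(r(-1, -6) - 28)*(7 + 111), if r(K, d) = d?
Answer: 118*I*√34 ≈ 688.05*I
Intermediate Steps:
√(r(-1, -6) - 28)*(7 + 111) = √(-6 - 28)*(7 + 111) = √(-34)*118 = (I*√34)*118 = 118*I*√34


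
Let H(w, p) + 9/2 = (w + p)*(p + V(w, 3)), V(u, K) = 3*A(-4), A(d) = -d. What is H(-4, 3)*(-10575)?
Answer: 412425/2 ≈ 2.0621e+5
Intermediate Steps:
V(u, K) = 12 (V(u, K) = 3*(-1*(-4)) = 3*4 = 12)
H(w, p) = -9/2 + (12 + p)*(p + w) (H(w, p) = -9/2 + (w + p)*(p + 12) = -9/2 + (p + w)*(12 + p) = -9/2 + (12 + p)*(p + w))
H(-4, 3)*(-10575) = (-9/2 + 3² + 12*3 + 12*(-4) + 3*(-4))*(-10575) = (-9/2 + 9 + 36 - 48 - 12)*(-10575) = -39/2*(-10575) = 412425/2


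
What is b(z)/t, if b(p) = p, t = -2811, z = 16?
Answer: -16/2811 ≈ -0.0056919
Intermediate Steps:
b(z)/t = 16/(-2811) = 16*(-1/2811) = -16/2811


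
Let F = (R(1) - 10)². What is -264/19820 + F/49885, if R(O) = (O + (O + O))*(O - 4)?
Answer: -300731/49436035 ≈ -0.0060832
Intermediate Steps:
R(O) = 3*O*(-4 + O) (R(O) = (O + 2*O)*(-4 + O) = (3*O)*(-4 + O) = 3*O*(-4 + O))
F = 361 (F = (3*1*(-4 + 1) - 10)² = (3*1*(-3) - 10)² = (-9 - 10)² = (-19)² = 361)
-264/19820 + F/49885 = -264/19820 + 361/49885 = -264*1/19820 + 361*(1/49885) = -66/4955 + 361/49885 = -300731/49436035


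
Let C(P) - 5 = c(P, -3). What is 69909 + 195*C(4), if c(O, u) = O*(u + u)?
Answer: 66204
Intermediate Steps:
c(O, u) = 2*O*u (c(O, u) = O*(2*u) = 2*O*u)
C(P) = 5 - 6*P (C(P) = 5 + 2*P*(-3) = 5 - 6*P)
69909 + 195*C(4) = 69909 + 195*(5 - 6*4) = 69909 + 195*(5 - 24) = 69909 + 195*(-19) = 69909 - 3705 = 66204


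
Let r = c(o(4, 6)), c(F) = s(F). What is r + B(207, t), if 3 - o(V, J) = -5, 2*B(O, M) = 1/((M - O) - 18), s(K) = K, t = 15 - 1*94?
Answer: 4863/608 ≈ 7.9984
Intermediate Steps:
t = -79 (t = 15 - 94 = -79)
B(O, M) = 1/(2*(-18 + M - O)) (B(O, M) = 1/(2*((M - O) - 18)) = 1/(2*(-18 + M - O)))
o(V, J) = 8 (o(V, J) = 3 - 1*(-5) = 3 + 5 = 8)
c(F) = F
r = 8
r + B(207, t) = 8 + 1/(2*(-18 - 79 - 1*207)) = 8 + 1/(2*(-18 - 79 - 207)) = 8 + (1/2)/(-304) = 8 + (1/2)*(-1/304) = 8 - 1/608 = 4863/608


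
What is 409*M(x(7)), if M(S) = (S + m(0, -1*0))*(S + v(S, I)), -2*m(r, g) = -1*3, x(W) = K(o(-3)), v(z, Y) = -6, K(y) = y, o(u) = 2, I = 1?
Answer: -5726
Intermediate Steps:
x(W) = 2
m(r, g) = 3/2 (m(r, g) = -(-1)*3/2 = -1/2*(-3) = 3/2)
M(S) = (-6 + S)*(3/2 + S) (M(S) = (S + 3/2)*(S - 6) = (3/2 + S)*(-6 + S) = (-6 + S)*(3/2 + S))
409*M(x(7)) = 409*(-9 + 2**2 - 9/2*2) = 409*(-9 + 4 - 9) = 409*(-14) = -5726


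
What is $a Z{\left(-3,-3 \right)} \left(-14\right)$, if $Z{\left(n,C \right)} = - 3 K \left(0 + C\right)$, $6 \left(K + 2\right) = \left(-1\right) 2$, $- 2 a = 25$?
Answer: $-3675$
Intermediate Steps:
$a = - \frac{25}{2}$ ($a = \left(- \frac{1}{2}\right) 25 = - \frac{25}{2} \approx -12.5$)
$K = - \frac{7}{3}$ ($K = -2 + \frac{\left(-1\right) 2}{6} = -2 + \frac{1}{6} \left(-2\right) = -2 - \frac{1}{3} = - \frac{7}{3} \approx -2.3333$)
$Z{\left(n,C \right)} = 7 C$ ($Z{\left(n,C \right)} = \left(-3\right) \left(- \frac{7}{3}\right) \left(0 + C\right) = 7 C$)
$a Z{\left(-3,-3 \right)} \left(-14\right) = - \frac{25 \cdot 7 \left(-3\right)}{2} \left(-14\right) = \left(- \frac{25}{2}\right) \left(-21\right) \left(-14\right) = \frac{525}{2} \left(-14\right) = -3675$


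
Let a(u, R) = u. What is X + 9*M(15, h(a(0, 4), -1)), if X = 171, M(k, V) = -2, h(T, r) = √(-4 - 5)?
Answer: 153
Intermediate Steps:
h(T, r) = 3*I (h(T, r) = √(-9) = 3*I)
X + 9*M(15, h(a(0, 4), -1)) = 171 + 9*(-2) = 171 - 18 = 153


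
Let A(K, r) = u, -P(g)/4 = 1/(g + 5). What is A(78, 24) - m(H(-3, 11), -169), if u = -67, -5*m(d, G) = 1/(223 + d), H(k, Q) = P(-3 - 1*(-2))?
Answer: -74369/1110 ≈ -66.999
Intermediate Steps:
P(g) = -4/(5 + g) (P(g) = -4/(g + 5) = -4/(5 + g))
H(k, Q) = -1 (H(k, Q) = -4/(5 + (-3 - 1*(-2))) = -4/(5 + (-3 + 2)) = -4/(5 - 1) = -4/4 = -4*¼ = -1)
m(d, G) = -1/(5*(223 + d))
A(K, r) = -67
A(78, 24) - m(H(-3, 11), -169) = -67 - (-1)/(1115 + 5*(-1)) = -67 - (-1)/(1115 - 5) = -67 - (-1)/1110 = -67 - 1*(-1/1110) = -67 + 1/1110 = -74369/1110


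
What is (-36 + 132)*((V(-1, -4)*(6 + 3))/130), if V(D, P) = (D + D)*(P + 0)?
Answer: 3456/65 ≈ 53.169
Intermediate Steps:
V(D, P) = 2*D*P (V(D, P) = (2*D)*P = 2*D*P)
(-36 + 132)*((V(-1, -4)*(6 + 3))/130) = (-36 + 132)*(((2*(-1)*(-4))*(6 + 3))/130) = 96*((8*9)*(1/130)) = 96*(72*(1/130)) = 96*(36/65) = 3456/65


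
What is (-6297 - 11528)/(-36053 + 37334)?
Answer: -17825/1281 ≈ -13.915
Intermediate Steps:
(-6297 - 11528)/(-36053 + 37334) = -17825/1281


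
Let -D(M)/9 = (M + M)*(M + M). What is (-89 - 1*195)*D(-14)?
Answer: 2003904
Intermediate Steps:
D(M) = -36*M² (D(M) = -9*(M + M)*(M + M) = -9*2*M*2*M = -36*M²)
(-89 - 1*195)*D(-14) = (-89 - 1*195)*(-36*(-14)²) = (-89 - 195)*(-36*196) = -284*(-7056) = 2003904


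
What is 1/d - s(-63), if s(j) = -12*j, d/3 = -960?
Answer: -2177281/2880 ≈ -756.00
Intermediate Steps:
d = -2880 (d = 3*(-960) = -2880)
1/d - s(-63) = 1/(-2880) - (-12)*(-63) = -1/2880 - 1*756 = -1/2880 - 756 = -2177281/2880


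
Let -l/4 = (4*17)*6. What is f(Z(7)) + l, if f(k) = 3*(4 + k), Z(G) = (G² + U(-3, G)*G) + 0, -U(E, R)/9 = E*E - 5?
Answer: -2229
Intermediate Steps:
U(E, R) = 45 - 9*E² (U(E, R) = -9*(E*E - 5) = -9*(E² - 5) = -9*(-5 + E²) = 45 - 9*E²)
Z(G) = G² - 36*G (Z(G) = (G² + (45 - 9*(-3)²)*G) + 0 = (G² + (45 - 9*9)*G) + 0 = (G² + (45 - 81)*G) + 0 = (G² - 36*G) + 0 = G² - 36*G)
f(k) = 12 + 3*k
l = -1632 (l = -4*4*17*6 = -272*6 = -4*408 = -1632)
f(Z(7)) + l = (12 + 3*(7*(-36 + 7))) - 1632 = (12 + 3*(7*(-29))) - 1632 = (12 + 3*(-203)) - 1632 = (12 - 609) - 1632 = -597 - 1632 = -2229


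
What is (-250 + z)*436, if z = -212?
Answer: -201432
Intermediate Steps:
(-250 + z)*436 = (-250 - 212)*436 = -462*436 = -201432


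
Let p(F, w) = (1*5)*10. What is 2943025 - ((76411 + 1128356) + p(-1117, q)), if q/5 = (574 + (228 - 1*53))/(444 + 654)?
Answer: 1738208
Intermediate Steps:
q = 3745/1098 (q = 5*((574 + (228 - 1*53))/(444 + 654)) = 5*((574 + (228 - 53))/1098) = 5*((574 + 175)*(1/1098)) = 5*(749*(1/1098)) = 5*(749/1098) = 3745/1098 ≈ 3.4107)
p(F, w) = 50 (p(F, w) = 5*10 = 50)
2943025 - ((76411 + 1128356) + p(-1117, q)) = 2943025 - ((76411 + 1128356) + 50) = 2943025 - (1204767 + 50) = 2943025 - 1*1204817 = 2943025 - 1204817 = 1738208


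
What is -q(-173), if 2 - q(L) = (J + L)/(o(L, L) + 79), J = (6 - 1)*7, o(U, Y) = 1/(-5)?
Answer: -739/197 ≈ -3.7513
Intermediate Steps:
o(U, Y) = -⅕
J = 35 (J = 5*7 = 35)
q(L) = 613/394 - 5*L/394 (q(L) = 2 - (35 + L)/(-⅕ + 79) = 2 - (35 + L)/394/5 = 2 - (35 + L)*5/394 = 2 - (175/394 + 5*L/394) = 2 + (-175/394 - 5*L/394) = 613/394 - 5*L/394)
-q(-173) = -(613/394 - 5/394*(-173)) = -(613/394 + 865/394) = -1*739/197 = -739/197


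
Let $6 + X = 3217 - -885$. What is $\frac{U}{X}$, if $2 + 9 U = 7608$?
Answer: $\frac{3803}{18432} \approx 0.20633$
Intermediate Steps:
$U = \frac{7606}{9}$ ($U = - \frac{2}{9} + \frac{1}{9} \cdot 7608 = - \frac{2}{9} + \frac{2536}{3} = \frac{7606}{9} \approx 845.11$)
$X = 4096$ ($X = -6 + \left(3217 - -885\right) = -6 + \left(3217 + 885\right) = -6 + 4102 = 4096$)
$\frac{U}{X} = \frac{7606}{9 \cdot 4096} = \frac{7606}{9} \cdot \frac{1}{4096} = \frac{3803}{18432}$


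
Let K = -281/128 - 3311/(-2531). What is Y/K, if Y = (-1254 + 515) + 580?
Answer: 17170304/95801 ≈ 179.23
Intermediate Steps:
K = -287403/323968 (K = -281*1/128 - 3311*(-1/2531) = -281/128 + 3311/2531 = -287403/323968 ≈ -0.88713)
Y = -159 (Y = -739 + 580 = -159)
Y/K = -159/(-287403/323968) = -159*(-323968/287403) = 17170304/95801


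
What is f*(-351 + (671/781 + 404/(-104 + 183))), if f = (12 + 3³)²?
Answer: -2943524376/5609 ≈ -5.2479e+5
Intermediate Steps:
f = 1521 (f = (12 + 27)² = 39² = 1521)
f*(-351 + (671/781 + 404/(-104 + 183))) = 1521*(-351 + (671/781 + 404/(-104 + 183))) = 1521*(-351 + (671*(1/781) + 404/79)) = 1521*(-351 + (61/71 + 404*(1/79))) = 1521*(-351 + (61/71 + 404/79)) = 1521*(-351 + 33503/5609) = 1521*(-1935256/5609) = -2943524376/5609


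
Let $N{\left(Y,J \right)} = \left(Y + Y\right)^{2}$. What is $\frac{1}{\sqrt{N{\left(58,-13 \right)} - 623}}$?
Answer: $\frac{\sqrt{12833}}{12833} \approx 0.0088275$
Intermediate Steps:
$N{\left(Y,J \right)} = 4 Y^{2}$ ($N{\left(Y,J \right)} = \left(2 Y\right)^{2} = 4 Y^{2}$)
$\frac{1}{\sqrt{N{\left(58,-13 \right)} - 623}} = \frac{1}{\sqrt{4 \cdot 58^{2} - 623}} = \frac{1}{\sqrt{4 \cdot 3364 - 623}} = \frac{1}{\sqrt{13456 - 623}} = \frac{1}{\sqrt{12833}} = \frac{\sqrt{12833}}{12833}$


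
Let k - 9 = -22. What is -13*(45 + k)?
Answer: -416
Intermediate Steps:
k = -13 (k = 9 - 22 = -13)
-13*(45 + k) = -13*(45 - 13) = -13*32 = -416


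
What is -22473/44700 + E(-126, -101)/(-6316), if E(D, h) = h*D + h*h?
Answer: -24307841/5881775 ≈ -4.1327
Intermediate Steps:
E(D, h) = h² + D*h (E(D, h) = D*h + h² = h² + D*h)
-22473/44700 + E(-126, -101)/(-6316) = -22473/44700 - 101*(-126 - 101)/(-6316) = -22473*1/44700 - 101*(-227)*(-1/6316) = -7491/14900 + 22927*(-1/6316) = -7491/14900 - 22927/6316 = -24307841/5881775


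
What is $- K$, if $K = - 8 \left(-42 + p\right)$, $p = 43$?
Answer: $8$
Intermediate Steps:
$K = -8$ ($K = - 8 \left(-42 + 43\right) = \left(-8\right) 1 = -8$)
$- K = \left(-1\right) \left(-8\right) = 8$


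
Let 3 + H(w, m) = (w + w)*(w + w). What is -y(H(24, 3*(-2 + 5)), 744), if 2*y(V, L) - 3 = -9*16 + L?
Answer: -603/2 ≈ -301.50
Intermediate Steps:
H(w, m) = -3 + 4*w² (H(w, m) = -3 + (w + w)*(w + w) = -3 + (2*w)*(2*w) = -3 + 4*w²)
y(V, L) = -141/2 + L/2 (y(V, L) = 3/2 + (-9*16 + L)/2 = 3/2 + (-144 + L)/2 = 3/2 + (-72 + L/2) = -141/2 + L/2)
-y(H(24, 3*(-2 + 5)), 744) = -(-141/2 + (½)*744) = -(-141/2 + 372) = -1*603/2 = -603/2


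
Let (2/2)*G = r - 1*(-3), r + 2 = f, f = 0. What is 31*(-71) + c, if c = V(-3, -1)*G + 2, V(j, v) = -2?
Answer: -2201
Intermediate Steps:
r = -2 (r = -2 + 0 = -2)
G = 1 (G = -2 - 1*(-3) = -2 + 3 = 1)
c = 0 (c = -2*1 + 2 = -2 + 2 = 0)
31*(-71) + c = 31*(-71) + 0 = -2201 + 0 = -2201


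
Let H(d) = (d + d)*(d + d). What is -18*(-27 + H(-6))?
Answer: -2106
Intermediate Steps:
H(d) = 4*d² (H(d) = (2*d)*(2*d) = 4*d²)
-18*(-27 + H(-6)) = -18*(-27 + 4*(-6)²) = -18*(-27 + 4*36) = -18*(-27 + 144) = -18*117 = -2106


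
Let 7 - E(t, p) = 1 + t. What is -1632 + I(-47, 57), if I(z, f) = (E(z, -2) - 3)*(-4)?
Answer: -1832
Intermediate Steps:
E(t, p) = 6 - t (E(t, p) = 7 - (1 + t) = 7 + (-1 - t) = 6 - t)
I(z, f) = -12 + 4*z (I(z, f) = ((6 - z) - 3)*(-4) = (3 - z)*(-4) = -12 + 4*z)
-1632 + I(-47, 57) = -1632 + (-12 + 4*(-47)) = -1632 + (-12 - 188) = -1632 - 200 = -1832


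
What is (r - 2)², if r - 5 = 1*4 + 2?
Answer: 81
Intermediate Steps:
r = 11 (r = 5 + (1*4 + 2) = 5 + (4 + 2) = 5 + 6 = 11)
(r - 2)² = (11 - 2)² = 9² = 81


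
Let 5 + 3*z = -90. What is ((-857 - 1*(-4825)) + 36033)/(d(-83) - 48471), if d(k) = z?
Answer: -120003/145508 ≈ -0.82472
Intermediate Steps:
z = -95/3 (z = -5/3 + (⅓)*(-90) = -5/3 - 30 = -95/3 ≈ -31.667)
d(k) = -95/3
((-857 - 1*(-4825)) + 36033)/(d(-83) - 48471) = ((-857 - 1*(-4825)) + 36033)/(-95/3 - 48471) = ((-857 + 4825) + 36033)/(-145508/3) = (3968 + 36033)*(-3/145508) = 40001*(-3/145508) = -120003/145508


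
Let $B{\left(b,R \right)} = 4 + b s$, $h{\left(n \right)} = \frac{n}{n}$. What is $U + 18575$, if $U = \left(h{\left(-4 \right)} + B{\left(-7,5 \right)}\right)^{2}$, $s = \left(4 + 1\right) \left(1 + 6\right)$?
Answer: $76175$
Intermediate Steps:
$s = 35$ ($s = 5 \cdot 7 = 35$)
$h{\left(n \right)} = 1$
$B{\left(b,R \right)} = 4 + 35 b$ ($B{\left(b,R \right)} = 4 + b 35 = 4 + 35 b$)
$U = 57600$ ($U = \left(1 + \left(4 + 35 \left(-7\right)\right)\right)^{2} = \left(1 + \left(4 - 245\right)\right)^{2} = \left(1 - 241\right)^{2} = \left(-240\right)^{2} = 57600$)
$U + 18575 = 57600 + 18575 = 76175$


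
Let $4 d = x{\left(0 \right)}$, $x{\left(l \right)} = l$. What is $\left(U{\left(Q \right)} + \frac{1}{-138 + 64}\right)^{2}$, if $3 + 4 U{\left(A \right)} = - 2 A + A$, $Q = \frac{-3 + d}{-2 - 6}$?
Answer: $\frac{1030225}{1401856} \approx 0.7349$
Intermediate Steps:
$d = 0$ ($d = \frac{1}{4} \cdot 0 = 0$)
$Q = \frac{3}{8}$ ($Q = \frac{-3 + 0}{-2 - 6} = - \frac{3}{-8} = \left(-3\right) \left(- \frac{1}{8}\right) = \frac{3}{8} \approx 0.375$)
$U{\left(A \right)} = - \frac{3}{4} - \frac{A}{4}$ ($U{\left(A \right)} = - \frac{3}{4} + \frac{- 2 A + A}{4} = - \frac{3}{4} + \frac{\left(-1\right) A}{4} = - \frac{3}{4} - \frac{A}{4}$)
$\left(U{\left(Q \right)} + \frac{1}{-138 + 64}\right)^{2} = \left(\left(- \frac{3}{4} - \frac{3}{32}\right) + \frac{1}{-138 + 64}\right)^{2} = \left(\left(- \frac{3}{4} - \frac{3}{32}\right) + \frac{1}{-74}\right)^{2} = \left(- \frac{27}{32} - \frac{1}{74}\right)^{2} = \left(- \frac{1015}{1184}\right)^{2} = \frac{1030225}{1401856}$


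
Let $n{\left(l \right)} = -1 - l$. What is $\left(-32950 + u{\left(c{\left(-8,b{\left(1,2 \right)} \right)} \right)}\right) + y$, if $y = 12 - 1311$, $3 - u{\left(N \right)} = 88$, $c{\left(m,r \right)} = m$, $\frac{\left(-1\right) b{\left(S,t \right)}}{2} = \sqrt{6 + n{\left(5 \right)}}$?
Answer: $-34334$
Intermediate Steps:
$b{\left(S,t \right)} = 0$ ($b{\left(S,t \right)} = - 2 \sqrt{6 - 6} = - 2 \sqrt{0} = \left(-2\right) 0 = 0$)
$u{\left(N \right)} = -85$ ($u{\left(N \right)} = 3 - 88 = -85$)
$y = -1299$ ($y = 12 - 1311 = -1299$)
$\left(-32950 + u{\left(c{\left(-8,b{\left(1,2 \right)} \right)} \right)}\right) + y = \left(-32950 - 85\right) - 1299 = -33035 - 1299 = -34334$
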